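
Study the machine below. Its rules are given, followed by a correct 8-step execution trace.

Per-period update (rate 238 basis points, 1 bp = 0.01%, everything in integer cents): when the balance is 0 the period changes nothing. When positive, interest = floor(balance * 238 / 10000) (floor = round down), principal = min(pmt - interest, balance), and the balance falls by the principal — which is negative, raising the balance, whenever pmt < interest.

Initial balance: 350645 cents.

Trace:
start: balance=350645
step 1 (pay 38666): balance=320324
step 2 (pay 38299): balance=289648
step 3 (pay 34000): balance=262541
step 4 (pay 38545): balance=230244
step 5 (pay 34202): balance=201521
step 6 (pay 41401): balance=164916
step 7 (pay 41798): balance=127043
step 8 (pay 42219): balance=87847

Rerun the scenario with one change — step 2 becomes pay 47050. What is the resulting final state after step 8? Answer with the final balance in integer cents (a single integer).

77770

(re-executing from step 2 with the substitution; state before step 2: balance=320324)
step 2 (pay 47050): balance=280897
step 3 (pay 34000): balance=253582
step 4 (pay 38545): balance=221072
step 5 (pay 34202): balance=192131
step 6 (pay 41401): balance=155302
step 7 (pay 41798): balance=117200
step 8 (pay 42219): balance=77770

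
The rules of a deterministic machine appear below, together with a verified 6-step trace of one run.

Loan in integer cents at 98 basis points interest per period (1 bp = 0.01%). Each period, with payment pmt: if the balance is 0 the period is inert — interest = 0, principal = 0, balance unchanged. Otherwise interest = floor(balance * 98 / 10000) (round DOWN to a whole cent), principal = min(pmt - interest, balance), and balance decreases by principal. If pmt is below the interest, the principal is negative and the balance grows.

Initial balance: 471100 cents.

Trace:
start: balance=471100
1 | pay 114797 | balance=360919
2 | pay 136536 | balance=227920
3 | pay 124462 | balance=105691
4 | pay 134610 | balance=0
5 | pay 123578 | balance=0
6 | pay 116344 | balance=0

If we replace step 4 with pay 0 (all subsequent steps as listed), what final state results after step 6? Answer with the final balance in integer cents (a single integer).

0

(re-executing from step 4 with the substitution; state before step 4: balance=105691)
4 | pay 0 | balance=106726
5 | pay 123578 | balance=0
6 | pay 116344 | balance=0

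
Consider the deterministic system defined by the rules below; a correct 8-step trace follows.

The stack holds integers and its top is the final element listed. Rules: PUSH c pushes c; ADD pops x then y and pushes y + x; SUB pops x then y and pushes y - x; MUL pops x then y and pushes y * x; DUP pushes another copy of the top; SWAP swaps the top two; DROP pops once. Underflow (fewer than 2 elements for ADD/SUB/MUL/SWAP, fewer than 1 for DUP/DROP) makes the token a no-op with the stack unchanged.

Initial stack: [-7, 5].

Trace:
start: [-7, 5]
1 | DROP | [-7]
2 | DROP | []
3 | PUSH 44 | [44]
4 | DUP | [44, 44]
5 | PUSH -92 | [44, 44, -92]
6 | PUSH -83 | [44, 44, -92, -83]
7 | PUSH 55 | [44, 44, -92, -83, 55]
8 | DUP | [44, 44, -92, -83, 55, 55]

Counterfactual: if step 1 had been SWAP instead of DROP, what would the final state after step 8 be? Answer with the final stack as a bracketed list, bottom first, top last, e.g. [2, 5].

[5, 44, 44, -92, -83, 55, 55]

(re-executing from step 1 with the substitution; state before step 1: [-7, 5])
1 | SWAP | [5, -7]
2 | DROP | [5]
3 | PUSH 44 | [5, 44]
4 | DUP | [5, 44, 44]
5 | PUSH -92 | [5, 44, 44, -92]
6 | PUSH -83 | [5, 44, 44, -92, -83]
7 | PUSH 55 | [5, 44, 44, -92, -83, 55]
8 | DUP | [5, 44, 44, -92, -83, 55, 55]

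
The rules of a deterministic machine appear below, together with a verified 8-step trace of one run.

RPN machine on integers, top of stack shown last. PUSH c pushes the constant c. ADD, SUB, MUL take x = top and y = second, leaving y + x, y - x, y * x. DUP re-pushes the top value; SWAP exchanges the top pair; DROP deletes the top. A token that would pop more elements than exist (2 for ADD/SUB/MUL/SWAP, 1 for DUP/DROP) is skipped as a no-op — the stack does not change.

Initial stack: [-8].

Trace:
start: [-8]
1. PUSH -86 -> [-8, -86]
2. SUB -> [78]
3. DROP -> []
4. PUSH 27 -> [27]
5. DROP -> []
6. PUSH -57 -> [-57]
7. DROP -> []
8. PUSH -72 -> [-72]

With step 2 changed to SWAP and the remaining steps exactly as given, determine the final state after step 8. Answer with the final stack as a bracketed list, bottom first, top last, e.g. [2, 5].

(re-executing from step 2 with the substitution; state before step 2: [-8, -86])
2. SWAP -> [-86, -8]
3. DROP -> [-86]
4. PUSH 27 -> [-86, 27]
5. DROP -> [-86]
6. PUSH -57 -> [-86, -57]
7. DROP -> [-86]
8. PUSH -72 -> [-86, -72]

[-86, -72]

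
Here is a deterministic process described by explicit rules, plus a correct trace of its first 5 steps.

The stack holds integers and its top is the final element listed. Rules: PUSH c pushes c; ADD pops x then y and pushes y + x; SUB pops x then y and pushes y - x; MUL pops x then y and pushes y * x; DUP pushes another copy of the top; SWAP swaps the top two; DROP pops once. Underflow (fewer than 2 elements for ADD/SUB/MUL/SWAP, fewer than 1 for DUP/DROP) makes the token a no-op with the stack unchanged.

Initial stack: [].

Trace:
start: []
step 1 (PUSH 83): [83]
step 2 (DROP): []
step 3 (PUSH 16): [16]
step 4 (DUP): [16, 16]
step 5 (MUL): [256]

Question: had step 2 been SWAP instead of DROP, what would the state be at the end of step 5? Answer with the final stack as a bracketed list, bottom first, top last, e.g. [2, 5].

[83, 256]

(re-executing from step 2 with the substitution; state before step 2: [83])
step 2 (SWAP): [83]
step 3 (PUSH 16): [83, 16]
step 4 (DUP): [83, 16, 16]
step 5 (MUL): [83, 256]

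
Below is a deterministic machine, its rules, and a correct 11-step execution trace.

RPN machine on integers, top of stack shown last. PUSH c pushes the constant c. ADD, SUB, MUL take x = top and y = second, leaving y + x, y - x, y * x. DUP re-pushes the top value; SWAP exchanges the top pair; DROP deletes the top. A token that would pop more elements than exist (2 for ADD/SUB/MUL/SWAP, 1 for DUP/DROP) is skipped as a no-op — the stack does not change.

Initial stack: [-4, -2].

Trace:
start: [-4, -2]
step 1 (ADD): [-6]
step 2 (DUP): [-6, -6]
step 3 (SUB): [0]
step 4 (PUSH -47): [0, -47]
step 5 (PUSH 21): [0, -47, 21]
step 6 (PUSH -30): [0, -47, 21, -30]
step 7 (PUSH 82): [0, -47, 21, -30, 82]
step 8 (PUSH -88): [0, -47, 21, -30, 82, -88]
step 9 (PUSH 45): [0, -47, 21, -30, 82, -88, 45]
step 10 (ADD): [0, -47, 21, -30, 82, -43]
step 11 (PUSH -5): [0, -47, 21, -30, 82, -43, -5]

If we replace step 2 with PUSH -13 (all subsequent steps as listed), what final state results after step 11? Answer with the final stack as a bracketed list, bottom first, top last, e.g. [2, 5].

[7, -47, 21, -30, 82, -43, -5]

(re-executing from step 2 with the substitution; state before step 2: [-6])
step 2 (PUSH -13): [-6, -13]
step 3 (SUB): [7]
step 4 (PUSH -47): [7, -47]
step 5 (PUSH 21): [7, -47, 21]
step 6 (PUSH -30): [7, -47, 21, -30]
step 7 (PUSH 82): [7, -47, 21, -30, 82]
step 8 (PUSH -88): [7, -47, 21, -30, 82, -88]
step 9 (PUSH 45): [7, -47, 21, -30, 82, -88, 45]
step 10 (ADD): [7, -47, 21, -30, 82, -43]
step 11 (PUSH -5): [7, -47, 21, -30, 82, -43, -5]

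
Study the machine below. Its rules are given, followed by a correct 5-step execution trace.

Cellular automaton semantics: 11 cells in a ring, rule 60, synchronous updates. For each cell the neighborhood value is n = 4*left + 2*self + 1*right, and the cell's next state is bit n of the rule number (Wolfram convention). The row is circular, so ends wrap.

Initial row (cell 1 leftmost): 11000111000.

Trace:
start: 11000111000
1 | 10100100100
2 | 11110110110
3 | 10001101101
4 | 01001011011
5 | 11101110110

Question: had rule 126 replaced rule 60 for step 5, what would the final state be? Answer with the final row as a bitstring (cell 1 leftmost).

11111111111

(re-executing step 5 under rule 126; state before step 5: 01001011011)
5 | 11111111111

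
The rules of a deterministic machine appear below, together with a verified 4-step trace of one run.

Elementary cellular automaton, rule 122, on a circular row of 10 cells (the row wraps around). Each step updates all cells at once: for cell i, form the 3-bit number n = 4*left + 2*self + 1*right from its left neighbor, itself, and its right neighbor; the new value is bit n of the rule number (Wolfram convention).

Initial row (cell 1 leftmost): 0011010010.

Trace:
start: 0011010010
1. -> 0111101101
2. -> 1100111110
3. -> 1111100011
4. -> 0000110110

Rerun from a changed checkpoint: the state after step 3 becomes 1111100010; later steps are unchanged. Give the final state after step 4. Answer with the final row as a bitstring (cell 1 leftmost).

1000110101

state after step 3 := 1111100010
4. -> 1000110101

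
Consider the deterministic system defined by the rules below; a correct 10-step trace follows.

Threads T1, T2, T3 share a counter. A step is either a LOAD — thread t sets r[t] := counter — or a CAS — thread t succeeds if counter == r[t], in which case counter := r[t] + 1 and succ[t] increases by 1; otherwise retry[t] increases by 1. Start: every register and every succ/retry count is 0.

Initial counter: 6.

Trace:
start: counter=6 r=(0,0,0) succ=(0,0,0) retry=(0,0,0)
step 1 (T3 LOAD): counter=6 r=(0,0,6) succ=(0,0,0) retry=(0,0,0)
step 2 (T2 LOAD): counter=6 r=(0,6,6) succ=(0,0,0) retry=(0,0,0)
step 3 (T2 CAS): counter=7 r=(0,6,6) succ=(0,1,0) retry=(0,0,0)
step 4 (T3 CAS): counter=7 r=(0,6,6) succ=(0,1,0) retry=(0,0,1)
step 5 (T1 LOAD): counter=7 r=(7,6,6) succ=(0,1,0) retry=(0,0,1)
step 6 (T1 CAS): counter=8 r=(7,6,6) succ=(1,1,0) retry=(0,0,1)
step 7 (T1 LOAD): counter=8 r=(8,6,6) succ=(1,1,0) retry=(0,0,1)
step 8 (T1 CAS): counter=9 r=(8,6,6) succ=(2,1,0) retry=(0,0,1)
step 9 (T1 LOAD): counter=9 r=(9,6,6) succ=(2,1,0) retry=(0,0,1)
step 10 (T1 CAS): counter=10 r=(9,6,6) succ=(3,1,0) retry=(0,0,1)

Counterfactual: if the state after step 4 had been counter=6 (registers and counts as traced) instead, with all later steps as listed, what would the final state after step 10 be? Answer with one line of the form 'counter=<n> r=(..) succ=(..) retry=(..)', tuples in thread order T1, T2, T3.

counter=9 r=(8,6,6) succ=(3,1,0) retry=(0,0,1)

state after step 4 := counter=6 r=(0,6,6) succ=(0,1,0) retry=(0,0,1)
step 5 (T1 LOAD): counter=6 r=(6,6,6) succ=(0,1,0) retry=(0,0,1)
step 6 (T1 CAS): counter=7 r=(6,6,6) succ=(1,1,0) retry=(0,0,1)
step 7 (T1 LOAD): counter=7 r=(7,6,6) succ=(1,1,0) retry=(0,0,1)
step 8 (T1 CAS): counter=8 r=(7,6,6) succ=(2,1,0) retry=(0,0,1)
step 9 (T1 LOAD): counter=8 r=(8,6,6) succ=(2,1,0) retry=(0,0,1)
step 10 (T1 CAS): counter=9 r=(8,6,6) succ=(3,1,0) retry=(0,0,1)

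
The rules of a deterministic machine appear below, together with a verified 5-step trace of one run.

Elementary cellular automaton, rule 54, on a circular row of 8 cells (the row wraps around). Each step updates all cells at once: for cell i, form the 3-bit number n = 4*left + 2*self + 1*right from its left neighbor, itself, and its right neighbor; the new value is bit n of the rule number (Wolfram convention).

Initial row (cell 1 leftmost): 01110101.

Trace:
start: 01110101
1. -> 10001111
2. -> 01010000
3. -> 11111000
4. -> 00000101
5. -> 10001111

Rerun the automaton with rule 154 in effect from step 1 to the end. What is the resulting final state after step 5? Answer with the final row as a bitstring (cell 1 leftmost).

(re-executing steps 1..5 under rule 154; state before step 1: 01110101)
1. -> 01100000
2. -> 11010000
3. -> 10001001
4. -> 01010111
5. -> 00000110

00000110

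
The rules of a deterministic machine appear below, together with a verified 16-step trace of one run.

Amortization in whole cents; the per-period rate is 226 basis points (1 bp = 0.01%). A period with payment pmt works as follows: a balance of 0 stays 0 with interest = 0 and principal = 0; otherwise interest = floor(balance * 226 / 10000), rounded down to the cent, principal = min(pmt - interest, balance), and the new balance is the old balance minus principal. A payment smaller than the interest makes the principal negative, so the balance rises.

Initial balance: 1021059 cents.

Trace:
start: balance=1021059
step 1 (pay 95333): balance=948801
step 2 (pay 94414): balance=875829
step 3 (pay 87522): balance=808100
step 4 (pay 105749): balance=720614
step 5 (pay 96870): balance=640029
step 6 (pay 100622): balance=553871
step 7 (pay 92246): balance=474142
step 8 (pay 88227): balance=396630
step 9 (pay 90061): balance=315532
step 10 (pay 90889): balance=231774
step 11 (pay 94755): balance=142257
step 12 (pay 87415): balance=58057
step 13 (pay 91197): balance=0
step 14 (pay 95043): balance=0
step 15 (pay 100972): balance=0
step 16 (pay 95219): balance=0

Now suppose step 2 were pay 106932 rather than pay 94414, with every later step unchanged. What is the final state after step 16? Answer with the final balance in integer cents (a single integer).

(re-executing from step 2 with the substitution; state before step 2: balance=948801)
step 2 (pay 106932): balance=863311
step 3 (pay 87522): balance=795299
step 4 (pay 105749): balance=707523
step 5 (pay 96870): balance=626643
step 6 (pay 100622): balance=540183
step 7 (pay 92246): balance=460145
step 8 (pay 88227): balance=382317
step 9 (pay 90061): balance=300896
step 10 (pay 90889): balance=216807
step 11 (pay 94755): balance=126951
step 12 (pay 87415): balance=42405
step 13 (pay 91197): balance=0
step 14 (pay 95043): balance=0
step 15 (pay 100972): balance=0
step 16 (pay 95219): balance=0

0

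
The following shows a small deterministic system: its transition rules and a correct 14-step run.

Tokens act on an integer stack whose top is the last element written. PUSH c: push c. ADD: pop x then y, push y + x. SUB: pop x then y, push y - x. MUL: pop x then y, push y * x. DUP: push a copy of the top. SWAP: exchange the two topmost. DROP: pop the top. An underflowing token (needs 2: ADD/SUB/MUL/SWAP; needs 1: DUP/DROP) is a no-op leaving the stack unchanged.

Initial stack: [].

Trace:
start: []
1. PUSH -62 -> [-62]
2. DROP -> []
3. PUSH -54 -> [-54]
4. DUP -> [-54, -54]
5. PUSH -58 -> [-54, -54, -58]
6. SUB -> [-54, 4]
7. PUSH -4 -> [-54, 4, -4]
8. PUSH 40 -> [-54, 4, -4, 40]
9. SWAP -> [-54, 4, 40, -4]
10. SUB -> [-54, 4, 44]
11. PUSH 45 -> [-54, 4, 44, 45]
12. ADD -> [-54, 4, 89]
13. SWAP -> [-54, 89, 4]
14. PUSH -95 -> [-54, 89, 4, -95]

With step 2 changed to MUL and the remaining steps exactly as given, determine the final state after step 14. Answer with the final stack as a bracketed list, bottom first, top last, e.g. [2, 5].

(re-executing from step 2 with the substitution; state before step 2: [-62])
2. MUL -> [-62]
3. PUSH -54 -> [-62, -54]
4. DUP -> [-62, -54, -54]
5. PUSH -58 -> [-62, -54, -54, -58]
6. SUB -> [-62, -54, 4]
7. PUSH -4 -> [-62, -54, 4, -4]
8. PUSH 40 -> [-62, -54, 4, -4, 40]
9. SWAP -> [-62, -54, 4, 40, -4]
10. SUB -> [-62, -54, 4, 44]
11. PUSH 45 -> [-62, -54, 4, 44, 45]
12. ADD -> [-62, -54, 4, 89]
13. SWAP -> [-62, -54, 89, 4]
14. PUSH -95 -> [-62, -54, 89, 4, -95]

[-62, -54, 89, 4, -95]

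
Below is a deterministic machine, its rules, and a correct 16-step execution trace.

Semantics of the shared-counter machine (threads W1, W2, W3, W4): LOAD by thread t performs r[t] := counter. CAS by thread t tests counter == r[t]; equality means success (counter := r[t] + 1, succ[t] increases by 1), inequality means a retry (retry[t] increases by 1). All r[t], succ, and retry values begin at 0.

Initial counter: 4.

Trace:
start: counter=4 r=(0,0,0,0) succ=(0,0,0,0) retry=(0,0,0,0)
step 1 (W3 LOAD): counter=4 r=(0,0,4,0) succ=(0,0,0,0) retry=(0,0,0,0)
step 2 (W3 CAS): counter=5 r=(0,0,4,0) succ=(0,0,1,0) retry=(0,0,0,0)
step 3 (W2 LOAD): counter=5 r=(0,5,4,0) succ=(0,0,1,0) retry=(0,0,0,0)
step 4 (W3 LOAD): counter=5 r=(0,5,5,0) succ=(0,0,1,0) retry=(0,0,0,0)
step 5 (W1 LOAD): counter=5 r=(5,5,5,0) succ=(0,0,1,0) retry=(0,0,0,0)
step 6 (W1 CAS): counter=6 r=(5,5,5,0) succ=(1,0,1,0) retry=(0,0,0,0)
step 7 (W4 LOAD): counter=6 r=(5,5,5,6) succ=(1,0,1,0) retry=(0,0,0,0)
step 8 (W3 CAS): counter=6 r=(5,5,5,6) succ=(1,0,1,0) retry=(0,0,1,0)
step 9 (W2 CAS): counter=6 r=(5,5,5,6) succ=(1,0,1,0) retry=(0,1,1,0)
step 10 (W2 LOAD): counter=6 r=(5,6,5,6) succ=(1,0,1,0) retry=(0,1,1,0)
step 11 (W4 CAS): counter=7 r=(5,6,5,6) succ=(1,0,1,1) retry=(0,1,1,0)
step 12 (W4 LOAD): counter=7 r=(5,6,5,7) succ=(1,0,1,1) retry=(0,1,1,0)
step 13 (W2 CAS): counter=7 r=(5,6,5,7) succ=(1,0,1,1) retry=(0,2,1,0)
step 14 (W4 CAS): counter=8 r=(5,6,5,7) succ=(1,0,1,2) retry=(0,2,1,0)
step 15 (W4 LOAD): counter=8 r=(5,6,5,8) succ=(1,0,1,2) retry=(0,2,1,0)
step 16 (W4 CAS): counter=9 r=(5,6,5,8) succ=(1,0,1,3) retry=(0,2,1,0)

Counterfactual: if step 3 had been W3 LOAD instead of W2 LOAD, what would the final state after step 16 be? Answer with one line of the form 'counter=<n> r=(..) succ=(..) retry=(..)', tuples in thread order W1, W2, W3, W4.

(re-executing from step 3 with the substitution; state before step 3: counter=5 r=(0,0,4,0) succ=(0,0,1,0) retry=(0,0,0,0))
step 3 (W3 LOAD): counter=5 r=(0,0,5,0) succ=(0,0,1,0) retry=(0,0,0,0)
step 4 (W3 LOAD): counter=5 r=(0,0,5,0) succ=(0,0,1,0) retry=(0,0,0,0)
step 5 (W1 LOAD): counter=5 r=(5,0,5,0) succ=(0,0,1,0) retry=(0,0,0,0)
step 6 (W1 CAS): counter=6 r=(5,0,5,0) succ=(1,0,1,0) retry=(0,0,0,0)
step 7 (W4 LOAD): counter=6 r=(5,0,5,6) succ=(1,0,1,0) retry=(0,0,0,0)
step 8 (W3 CAS): counter=6 r=(5,0,5,6) succ=(1,0,1,0) retry=(0,0,1,0)
step 9 (W2 CAS): counter=6 r=(5,0,5,6) succ=(1,0,1,0) retry=(0,1,1,0)
step 10 (W2 LOAD): counter=6 r=(5,6,5,6) succ=(1,0,1,0) retry=(0,1,1,0)
step 11 (W4 CAS): counter=7 r=(5,6,5,6) succ=(1,0,1,1) retry=(0,1,1,0)
step 12 (W4 LOAD): counter=7 r=(5,6,5,7) succ=(1,0,1,1) retry=(0,1,1,0)
step 13 (W2 CAS): counter=7 r=(5,6,5,7) succ=(1,0,1,1) retry=(0,2,1,0)
step 14 (W4 CAS): counter=8 r=(5,6,5,7) succ=(1,0,1,2) retry=(0,2,1,0)
step 15 (W4 LOAD): counter=8 r=(5,6,5,8) succ=(1,0,1,2) retry=(0,2,1,0)
step 16 (W4 CAS): counter=9 r=(5,6,5,8) succ=(1,0,1,3) retry=(0,2,1,0)

counter=9 r=(5,6,5,8) succ=(1,0,1,3) retry=(0,2,1,0)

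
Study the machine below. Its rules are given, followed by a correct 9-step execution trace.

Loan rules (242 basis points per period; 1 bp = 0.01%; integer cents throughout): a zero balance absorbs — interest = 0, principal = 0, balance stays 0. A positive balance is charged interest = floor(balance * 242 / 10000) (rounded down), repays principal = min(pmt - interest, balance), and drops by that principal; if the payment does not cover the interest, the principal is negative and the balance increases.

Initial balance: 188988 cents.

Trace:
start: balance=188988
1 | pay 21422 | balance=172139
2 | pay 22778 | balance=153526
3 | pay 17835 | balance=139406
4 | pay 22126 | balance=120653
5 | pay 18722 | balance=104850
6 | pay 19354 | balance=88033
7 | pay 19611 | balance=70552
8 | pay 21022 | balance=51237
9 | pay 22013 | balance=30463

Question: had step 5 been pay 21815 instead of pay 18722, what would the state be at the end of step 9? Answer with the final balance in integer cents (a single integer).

(re-executing from step 5 with the substitution; state before step 5: balance=120653)
5 | pay 21815 | balance=101757
6 | pay 19354 | balance=84865
7 | pay 19611 | balance=67307
8 | pay 21022 | balance=47913
9 | pay 22013 | balance=27059

27059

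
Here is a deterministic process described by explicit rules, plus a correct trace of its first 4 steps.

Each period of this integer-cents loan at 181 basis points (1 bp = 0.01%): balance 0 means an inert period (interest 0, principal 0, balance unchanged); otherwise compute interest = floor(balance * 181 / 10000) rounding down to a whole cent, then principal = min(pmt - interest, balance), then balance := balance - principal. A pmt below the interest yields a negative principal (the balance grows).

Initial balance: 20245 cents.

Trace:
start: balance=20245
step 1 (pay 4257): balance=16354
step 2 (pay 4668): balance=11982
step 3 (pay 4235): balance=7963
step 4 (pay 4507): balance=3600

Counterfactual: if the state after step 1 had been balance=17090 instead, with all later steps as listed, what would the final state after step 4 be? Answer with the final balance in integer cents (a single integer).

4376

state after step 1 := balance=17090
step 2 (pay 4668): balance=12731
step 3 (pay 4235): balance=8726
step 4 (pay 4507): balance=4376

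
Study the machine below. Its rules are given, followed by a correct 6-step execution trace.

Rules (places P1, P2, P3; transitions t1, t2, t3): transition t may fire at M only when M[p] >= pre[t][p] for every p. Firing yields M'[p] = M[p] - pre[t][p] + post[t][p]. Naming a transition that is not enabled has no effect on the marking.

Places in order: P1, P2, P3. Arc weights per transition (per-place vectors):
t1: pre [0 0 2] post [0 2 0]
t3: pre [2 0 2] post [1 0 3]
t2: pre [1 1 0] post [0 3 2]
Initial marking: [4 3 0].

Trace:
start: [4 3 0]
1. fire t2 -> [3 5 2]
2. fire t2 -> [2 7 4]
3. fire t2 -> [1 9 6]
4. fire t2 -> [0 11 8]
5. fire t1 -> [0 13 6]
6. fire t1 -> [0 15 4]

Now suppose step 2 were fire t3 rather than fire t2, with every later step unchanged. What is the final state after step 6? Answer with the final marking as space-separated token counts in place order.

(re-executing from step 2 with the substitution; state before step 2: [3 5 2])
2. fire t3 -> [2 5 3]
3. fire t2 -> [1 7 5]
4. fire t2 -> [0 9 7]
5. fire t1 -> [0 11 5]
6. fire t1 -> [0 13 3]

0 13 3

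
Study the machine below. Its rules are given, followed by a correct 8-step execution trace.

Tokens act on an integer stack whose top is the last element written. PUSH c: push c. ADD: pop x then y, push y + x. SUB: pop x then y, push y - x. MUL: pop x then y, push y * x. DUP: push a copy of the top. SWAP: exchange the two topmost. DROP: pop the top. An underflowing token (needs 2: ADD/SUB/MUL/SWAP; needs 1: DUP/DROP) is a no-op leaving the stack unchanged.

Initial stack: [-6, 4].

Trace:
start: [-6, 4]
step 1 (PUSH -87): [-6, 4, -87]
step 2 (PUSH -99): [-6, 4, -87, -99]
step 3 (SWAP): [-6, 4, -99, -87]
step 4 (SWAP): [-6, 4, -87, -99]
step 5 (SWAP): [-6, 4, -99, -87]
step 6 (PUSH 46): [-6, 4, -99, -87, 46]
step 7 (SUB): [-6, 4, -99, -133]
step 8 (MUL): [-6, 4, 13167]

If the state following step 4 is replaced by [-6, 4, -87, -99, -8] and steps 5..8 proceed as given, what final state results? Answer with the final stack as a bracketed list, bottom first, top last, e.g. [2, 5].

state after step 4 := [-6, 4, -87, -99, -8]
step 5 (SWAP): [-6, 4, -87, -8, -99]
step 6 (PUSH 46): [-6, 4, -87, -8, -99, 46]
step 7 (SUB): [-6, 4, -87, -8, -145]
step 8 (MUL): [-6, 4, -87, 1160]

[-6, 4, -87, 1160]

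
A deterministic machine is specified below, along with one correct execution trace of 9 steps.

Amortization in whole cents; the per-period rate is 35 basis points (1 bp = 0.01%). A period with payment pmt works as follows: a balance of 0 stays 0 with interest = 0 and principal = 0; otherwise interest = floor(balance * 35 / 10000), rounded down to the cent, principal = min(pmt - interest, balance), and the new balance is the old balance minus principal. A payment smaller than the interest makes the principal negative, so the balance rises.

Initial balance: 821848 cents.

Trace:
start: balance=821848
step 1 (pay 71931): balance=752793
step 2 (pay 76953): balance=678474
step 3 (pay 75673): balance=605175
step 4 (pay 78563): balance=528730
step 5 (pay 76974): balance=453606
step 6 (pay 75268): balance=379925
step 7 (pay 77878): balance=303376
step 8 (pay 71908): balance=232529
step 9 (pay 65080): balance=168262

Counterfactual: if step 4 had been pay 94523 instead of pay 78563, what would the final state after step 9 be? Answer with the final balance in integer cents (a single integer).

152022

(re-executing from step 4 with the substitution; state before step 4: balance=605175)
step 4 (pay 94523): balance=512770
step 5 (pay 76974): balance=437590
step 6 (pay 75268): balance=363853
step 7 (pay 77878): balance=287248
step 8 (pay 71908): balance=216345
step 9 (pay 65080): balance=152022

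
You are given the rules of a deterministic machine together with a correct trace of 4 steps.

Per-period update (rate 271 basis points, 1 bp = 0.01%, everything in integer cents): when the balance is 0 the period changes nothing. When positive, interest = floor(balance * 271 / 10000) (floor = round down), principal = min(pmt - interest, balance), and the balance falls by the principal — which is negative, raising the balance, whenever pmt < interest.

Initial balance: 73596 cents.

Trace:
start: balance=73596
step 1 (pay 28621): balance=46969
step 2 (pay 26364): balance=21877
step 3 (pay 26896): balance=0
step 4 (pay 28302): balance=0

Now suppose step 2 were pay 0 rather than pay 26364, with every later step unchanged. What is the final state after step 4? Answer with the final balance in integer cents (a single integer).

(re-executing from step 2 with the substitution; state before step 2: balance=46969)
step 2 (pay 0): balance=48241
step 3 (pay 26896): balance=22652
step 4 (pay 28302): balance=0

0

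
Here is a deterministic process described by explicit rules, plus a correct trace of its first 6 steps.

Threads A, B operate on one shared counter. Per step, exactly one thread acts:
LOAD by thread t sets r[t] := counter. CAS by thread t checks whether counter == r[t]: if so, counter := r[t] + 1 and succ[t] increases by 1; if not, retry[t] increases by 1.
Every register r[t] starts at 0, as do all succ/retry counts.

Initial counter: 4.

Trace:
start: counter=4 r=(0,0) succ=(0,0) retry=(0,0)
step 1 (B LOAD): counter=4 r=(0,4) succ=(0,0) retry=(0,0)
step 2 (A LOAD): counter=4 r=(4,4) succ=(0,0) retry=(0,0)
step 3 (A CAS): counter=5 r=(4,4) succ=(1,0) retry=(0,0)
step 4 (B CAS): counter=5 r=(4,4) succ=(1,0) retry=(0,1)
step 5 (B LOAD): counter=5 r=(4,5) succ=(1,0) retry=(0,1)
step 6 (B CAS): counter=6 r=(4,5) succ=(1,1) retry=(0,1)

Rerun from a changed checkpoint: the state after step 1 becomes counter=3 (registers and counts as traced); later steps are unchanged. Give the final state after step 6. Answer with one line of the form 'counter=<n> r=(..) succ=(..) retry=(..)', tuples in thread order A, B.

counter=6 r=(3,5) succ=(1,2) retry=(0,0)

state after step 1 := counter=3 r=(0,4) succ=(0,0) retry=(0,0)
step 2 (A LOAD): counter=3 r=(3,4) succ=(0,0) retry=(0,0)
step 3 (A CAS): counter=4 r=(3,4) succ=(1,0) retry=(0,0)
step 4 (B CAS): counter=5 r=(3,4) succ=(1,1) retry=(0,0)
step 5 (B LOAD): counter=5 r=(3,5) succ=(1,1) retry=(0,0)
step 6 (B CAS): counter=6 r=(3,5) succ=(1,2) retry=(0,0)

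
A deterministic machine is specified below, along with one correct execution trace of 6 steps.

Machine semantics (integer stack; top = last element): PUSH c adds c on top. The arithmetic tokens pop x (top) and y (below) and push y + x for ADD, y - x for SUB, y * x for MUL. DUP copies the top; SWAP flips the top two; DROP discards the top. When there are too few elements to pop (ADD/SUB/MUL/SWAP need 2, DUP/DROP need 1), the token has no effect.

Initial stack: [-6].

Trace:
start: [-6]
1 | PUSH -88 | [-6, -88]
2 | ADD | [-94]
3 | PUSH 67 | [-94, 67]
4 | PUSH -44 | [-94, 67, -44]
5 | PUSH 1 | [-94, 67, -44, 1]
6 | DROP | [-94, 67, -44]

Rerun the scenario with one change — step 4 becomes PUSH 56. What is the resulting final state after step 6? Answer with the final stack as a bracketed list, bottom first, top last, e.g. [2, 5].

(re-executing from step 4 with the substitution; state before step 4: [-94, 67])
4 | PUSH 56 | [-94, 67, 56]
5 | PUSH 1 | [-94, 67, 56, 1]
6 | DROP | [-94, 67, 56]

[-94, 67, 56]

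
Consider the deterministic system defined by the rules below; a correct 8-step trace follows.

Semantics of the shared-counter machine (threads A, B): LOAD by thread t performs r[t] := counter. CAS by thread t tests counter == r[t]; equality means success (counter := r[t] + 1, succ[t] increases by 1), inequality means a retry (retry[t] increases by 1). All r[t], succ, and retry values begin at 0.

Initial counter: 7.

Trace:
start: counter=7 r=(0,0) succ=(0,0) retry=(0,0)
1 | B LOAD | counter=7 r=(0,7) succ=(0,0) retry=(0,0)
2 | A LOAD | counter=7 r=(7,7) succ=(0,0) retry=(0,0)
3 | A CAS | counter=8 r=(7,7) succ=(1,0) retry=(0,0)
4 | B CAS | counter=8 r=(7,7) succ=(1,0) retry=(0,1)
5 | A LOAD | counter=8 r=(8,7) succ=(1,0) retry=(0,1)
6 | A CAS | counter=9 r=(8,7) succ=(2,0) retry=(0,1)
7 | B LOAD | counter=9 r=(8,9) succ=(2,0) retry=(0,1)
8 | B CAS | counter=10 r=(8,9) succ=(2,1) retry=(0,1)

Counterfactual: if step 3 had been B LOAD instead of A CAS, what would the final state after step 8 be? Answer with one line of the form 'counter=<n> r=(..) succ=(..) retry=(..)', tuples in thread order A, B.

counter=10 r=(8,9) succ=(1,2) retry=(0,0)

(re-executing from step 3 with the substitution; state before step 3: counter=7 r=(7,7) succ=(0,0) retry=(0,0))
3 | B LOAD | counter=7 r=(7,7) succ=(0,0) retry=(0,0)
4 | B CAS | counter=8 r=(7,7) succ=(0,1) retry=(0,0)
5 | A LOAD | counter=8 r=(8,7) succ=(0,1) retry=(0,0)
6 | A CAS | counter=9 r=(8,7) succ=(1,1) retry=(0,0)
7 | B LOAD | counter=9 r=(8,9) succ=(1,1) retry=(0,0)
8 | B CAS | counter=10 r=(8,9) succ=(1,2) retry=(0,0)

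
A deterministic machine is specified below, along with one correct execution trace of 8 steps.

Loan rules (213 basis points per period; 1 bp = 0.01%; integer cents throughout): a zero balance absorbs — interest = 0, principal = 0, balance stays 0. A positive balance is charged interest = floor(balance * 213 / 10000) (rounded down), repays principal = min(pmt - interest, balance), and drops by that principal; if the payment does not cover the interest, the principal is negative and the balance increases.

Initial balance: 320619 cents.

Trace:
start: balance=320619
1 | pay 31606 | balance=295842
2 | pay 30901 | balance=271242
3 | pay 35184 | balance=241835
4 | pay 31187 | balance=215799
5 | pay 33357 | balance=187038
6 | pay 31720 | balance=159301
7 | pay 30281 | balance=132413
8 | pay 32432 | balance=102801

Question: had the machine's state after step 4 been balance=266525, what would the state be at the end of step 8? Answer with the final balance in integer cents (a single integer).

state after step 4 := balance=266525
5 | pay 33357 | balance=238844
6 | pay 31720 | balance=212211
7 | pay 30281 | balance=186450
8 | pay 32432 | balance=157989

157989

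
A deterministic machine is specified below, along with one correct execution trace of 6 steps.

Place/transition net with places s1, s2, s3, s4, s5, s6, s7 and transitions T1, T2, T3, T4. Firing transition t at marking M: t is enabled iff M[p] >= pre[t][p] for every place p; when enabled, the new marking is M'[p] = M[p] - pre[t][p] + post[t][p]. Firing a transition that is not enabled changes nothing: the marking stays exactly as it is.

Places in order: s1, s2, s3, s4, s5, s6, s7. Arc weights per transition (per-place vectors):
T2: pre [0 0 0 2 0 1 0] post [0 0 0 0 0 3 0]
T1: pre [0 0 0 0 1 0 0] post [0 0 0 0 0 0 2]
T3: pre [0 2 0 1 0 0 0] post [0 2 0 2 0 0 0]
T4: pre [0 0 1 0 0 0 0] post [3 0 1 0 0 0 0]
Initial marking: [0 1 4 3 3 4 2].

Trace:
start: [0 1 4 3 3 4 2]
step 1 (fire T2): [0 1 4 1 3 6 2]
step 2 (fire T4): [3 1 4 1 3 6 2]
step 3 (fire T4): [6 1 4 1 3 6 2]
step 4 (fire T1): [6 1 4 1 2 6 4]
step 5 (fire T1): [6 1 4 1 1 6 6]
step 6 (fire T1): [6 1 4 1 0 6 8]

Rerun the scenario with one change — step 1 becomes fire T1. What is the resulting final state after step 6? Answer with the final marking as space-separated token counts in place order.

(re-executing from step 1 with the substitution; state before step 1: [0 1 4 3 3 4 2])
step 1 (fire T1): [0 1 4 3 2 4 4]
step 2 (fire T4): [3 1 4 3 2 4 4]
step 3 (fire T4): [6 1 4 3 2 4 4]
step 4 (fire T1): [6 1 4 3 1 4 6]
step 5 (fire T1): [6 1 4 3 0 4 8]
step 6 (fire T1): [6 1 4 3 0 4 8]

6 1 4 3 0 4 8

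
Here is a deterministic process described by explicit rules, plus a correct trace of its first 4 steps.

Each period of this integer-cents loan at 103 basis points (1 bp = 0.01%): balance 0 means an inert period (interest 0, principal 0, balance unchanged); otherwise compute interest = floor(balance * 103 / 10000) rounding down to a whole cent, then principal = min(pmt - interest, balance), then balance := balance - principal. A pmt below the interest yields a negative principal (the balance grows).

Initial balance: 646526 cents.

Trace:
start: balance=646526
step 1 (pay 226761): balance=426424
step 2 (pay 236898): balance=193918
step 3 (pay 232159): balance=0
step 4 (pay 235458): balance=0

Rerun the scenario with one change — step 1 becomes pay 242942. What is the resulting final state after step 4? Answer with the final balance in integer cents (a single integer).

0

(re-executing from step 1 with the substitution; state before step 1: balance=646526)
step 1 (pay 242942): balance=410243
step 2 (pay 236898): balance=177570
step 3 (pay 232159): balance=0
step 4 (pay 235458): balance=0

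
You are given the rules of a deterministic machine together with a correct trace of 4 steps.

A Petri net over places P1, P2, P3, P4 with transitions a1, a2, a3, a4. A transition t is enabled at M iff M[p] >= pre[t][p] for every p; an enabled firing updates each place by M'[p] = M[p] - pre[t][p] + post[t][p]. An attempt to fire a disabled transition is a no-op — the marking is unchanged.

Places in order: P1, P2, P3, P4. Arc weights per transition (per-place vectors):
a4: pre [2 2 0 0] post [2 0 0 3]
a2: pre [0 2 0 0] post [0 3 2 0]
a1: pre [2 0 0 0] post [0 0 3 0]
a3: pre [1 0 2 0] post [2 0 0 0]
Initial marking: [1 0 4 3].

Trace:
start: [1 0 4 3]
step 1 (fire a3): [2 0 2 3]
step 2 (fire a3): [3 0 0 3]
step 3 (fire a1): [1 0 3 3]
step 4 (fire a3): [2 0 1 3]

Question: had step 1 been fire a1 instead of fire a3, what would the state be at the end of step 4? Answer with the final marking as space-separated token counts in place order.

0 0 5 3

(re-executing from step 1 with the substitution; state before step 1: [1 0 4 3])
step 1 (fire a1): [1 0 4 3]
step 2 (fire a3): [2 0 2 3]
step 3 (fire a1): [0 0 5 3]
step 4 (fire a3): [0 0 5 3]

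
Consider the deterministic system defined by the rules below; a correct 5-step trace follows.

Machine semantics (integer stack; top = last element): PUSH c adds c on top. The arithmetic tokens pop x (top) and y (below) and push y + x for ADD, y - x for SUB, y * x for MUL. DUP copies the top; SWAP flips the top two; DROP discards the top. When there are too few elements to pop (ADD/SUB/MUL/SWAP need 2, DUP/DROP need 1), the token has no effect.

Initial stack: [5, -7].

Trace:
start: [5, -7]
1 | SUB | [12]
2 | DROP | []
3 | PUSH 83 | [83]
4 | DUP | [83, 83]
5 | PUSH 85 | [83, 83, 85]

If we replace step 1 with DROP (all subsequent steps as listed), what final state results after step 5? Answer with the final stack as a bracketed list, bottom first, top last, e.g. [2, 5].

(re-executing from step 1 with the substitution; state before step 1: [5, -7])
1 | DROP | [5]
2 | DROP | []
3 | PUSH 83 | [83]
4 | DUP | [83, 83]
5 | PUSH 85 | [83, 83, 85]

[83, 83, 85]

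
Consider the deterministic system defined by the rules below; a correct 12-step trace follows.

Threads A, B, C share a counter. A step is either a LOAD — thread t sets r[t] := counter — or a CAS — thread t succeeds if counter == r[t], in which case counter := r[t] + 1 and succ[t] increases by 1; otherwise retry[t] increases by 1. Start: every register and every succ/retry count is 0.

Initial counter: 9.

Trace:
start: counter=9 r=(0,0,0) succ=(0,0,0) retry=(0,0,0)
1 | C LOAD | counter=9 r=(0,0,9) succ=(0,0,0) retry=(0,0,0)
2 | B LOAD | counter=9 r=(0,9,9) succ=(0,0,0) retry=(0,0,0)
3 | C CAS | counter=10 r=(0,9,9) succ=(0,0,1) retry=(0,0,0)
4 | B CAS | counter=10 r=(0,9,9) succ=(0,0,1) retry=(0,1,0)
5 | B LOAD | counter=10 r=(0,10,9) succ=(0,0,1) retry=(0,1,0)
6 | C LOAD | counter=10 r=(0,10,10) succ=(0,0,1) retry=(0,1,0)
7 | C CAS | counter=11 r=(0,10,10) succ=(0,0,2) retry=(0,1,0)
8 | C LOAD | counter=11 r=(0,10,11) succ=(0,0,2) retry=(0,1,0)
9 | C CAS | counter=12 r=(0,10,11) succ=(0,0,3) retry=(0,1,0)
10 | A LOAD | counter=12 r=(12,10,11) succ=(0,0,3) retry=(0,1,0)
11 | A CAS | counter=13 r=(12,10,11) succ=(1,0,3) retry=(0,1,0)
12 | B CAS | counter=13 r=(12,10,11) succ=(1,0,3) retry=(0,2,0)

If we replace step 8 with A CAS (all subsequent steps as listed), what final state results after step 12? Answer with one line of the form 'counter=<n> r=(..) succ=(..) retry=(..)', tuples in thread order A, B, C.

(re-executing from step 8 with the substitution; state before step 8: counter=11 r=(0,10,10) succ=(0,0,2) retry=(0,1,0))
8 | A CAS | counter=11 r=(0,10,10) succ=(0,0,2) retry=(1,1,0)
9 | C CAS | counter=11 r=(0,10,10) succ=(0,0,2) retry=(1,1,1)
10 | A LOAD | counter=11 r=(11,10,10) succ=(0,0,2) retry=(1,1,1)
11 | A CAS | counter=12 r=(11,10,10) succ=(1,0,2) retry=(1,1,1)
12 | B CAS | counter=12 r=(11,10,10) succ=(1,0,2) retry=(1,2,1)

counter=12 r=(11,10,10) succ=(1,0,2) retry=(1,2,1)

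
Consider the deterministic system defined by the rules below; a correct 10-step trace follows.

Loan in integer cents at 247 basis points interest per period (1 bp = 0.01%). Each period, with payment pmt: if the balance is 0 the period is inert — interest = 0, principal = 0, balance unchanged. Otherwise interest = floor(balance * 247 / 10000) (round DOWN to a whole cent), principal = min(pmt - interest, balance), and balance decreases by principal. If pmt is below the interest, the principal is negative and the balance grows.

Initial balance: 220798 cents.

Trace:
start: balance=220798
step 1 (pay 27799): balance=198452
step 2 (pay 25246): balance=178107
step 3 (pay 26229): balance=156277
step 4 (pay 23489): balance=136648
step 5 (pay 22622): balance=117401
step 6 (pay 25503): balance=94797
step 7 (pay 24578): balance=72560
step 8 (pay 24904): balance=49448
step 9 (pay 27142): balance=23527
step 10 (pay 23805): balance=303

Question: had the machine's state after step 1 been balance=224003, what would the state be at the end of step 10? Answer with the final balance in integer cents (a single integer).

state after step 1 := balance=224003
step 2 (pay 25246): balance=204289
step 3 (pay 26229): balance=183105
step 4 (pay 23489): balance=164138
step 5 (pay 22622): balance=145570
step 6 (pay 25503): balance=123662
step 7 (pay 24578): balance=102138
step 8 (pay 24904): balance=79756
step 9 (pay 27142): balance=54583
step 10 (pay 23805): balance=32126

32126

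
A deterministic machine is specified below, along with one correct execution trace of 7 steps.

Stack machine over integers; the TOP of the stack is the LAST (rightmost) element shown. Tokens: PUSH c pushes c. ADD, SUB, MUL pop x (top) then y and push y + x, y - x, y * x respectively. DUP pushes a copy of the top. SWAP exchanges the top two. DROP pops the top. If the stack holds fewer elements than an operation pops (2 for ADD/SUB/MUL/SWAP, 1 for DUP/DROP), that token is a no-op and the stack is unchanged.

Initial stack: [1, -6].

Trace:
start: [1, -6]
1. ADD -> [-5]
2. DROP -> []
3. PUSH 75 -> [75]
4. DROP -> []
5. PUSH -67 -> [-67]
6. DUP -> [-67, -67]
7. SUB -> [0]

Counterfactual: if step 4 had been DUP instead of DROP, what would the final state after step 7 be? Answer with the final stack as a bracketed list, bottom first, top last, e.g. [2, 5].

[75, 75, 0]

(re-executing from step 4 with the substitution; state before step 4: [75])
4. DUP -> [75, 75]
5. PUSH -67 -> [75, 75, -67]
6. DUP -> [75, 75, -67, -67]
7. SUB -> [75, 75, 0]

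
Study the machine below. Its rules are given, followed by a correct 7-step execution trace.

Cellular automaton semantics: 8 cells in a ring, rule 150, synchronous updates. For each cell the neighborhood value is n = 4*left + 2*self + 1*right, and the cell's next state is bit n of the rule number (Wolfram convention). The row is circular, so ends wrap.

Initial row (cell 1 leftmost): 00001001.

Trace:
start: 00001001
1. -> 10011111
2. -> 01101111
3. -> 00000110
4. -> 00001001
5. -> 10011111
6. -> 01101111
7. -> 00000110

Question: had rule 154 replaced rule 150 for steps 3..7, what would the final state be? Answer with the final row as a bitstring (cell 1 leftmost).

(re-executing steps 3..7 under rule 154; state before step 3: 01101111)
3. -> 01001110
4. -> 10111101
5. -> 00111001
6. -> 11110110
7. -> 11100100

11100100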